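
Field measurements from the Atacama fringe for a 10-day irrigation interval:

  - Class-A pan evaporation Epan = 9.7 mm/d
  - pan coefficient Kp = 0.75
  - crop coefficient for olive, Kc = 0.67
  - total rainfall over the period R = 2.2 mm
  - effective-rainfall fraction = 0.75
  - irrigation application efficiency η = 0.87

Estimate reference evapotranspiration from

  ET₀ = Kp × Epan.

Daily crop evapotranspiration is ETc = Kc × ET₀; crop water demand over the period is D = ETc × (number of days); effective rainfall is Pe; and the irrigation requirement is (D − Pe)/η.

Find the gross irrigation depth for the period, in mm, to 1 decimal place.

54.1 mm

ET₀ = 0.75 × 9.7 = 7.2750 mm/d
ETc = Kc × ET₀ = 0.67 × 7.2750 = 4.8743 mm/d
Crop demand D = ETc × 10 d = 4.8743 × 10 = 48.743 mm
Pe = 0.75 × 2.2 = 1.650 mm
D − Pe = 48.743 − 1.650 = 47.093 mm
Gross irrigation = 47.093 / 0.87 = 54.130 mm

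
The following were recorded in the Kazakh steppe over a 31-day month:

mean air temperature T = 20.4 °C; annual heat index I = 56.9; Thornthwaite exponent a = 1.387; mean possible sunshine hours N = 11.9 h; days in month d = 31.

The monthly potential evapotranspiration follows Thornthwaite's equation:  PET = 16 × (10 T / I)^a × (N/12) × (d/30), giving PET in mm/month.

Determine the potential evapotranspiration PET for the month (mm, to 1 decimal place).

96.3 mm

10T/I = 10 × 20.4 / 56.9 = 3.5852
(10T/I)^a = 3.5852^1.387 = 5.8764
Uncorrected PET = 16 × 5.8764 = 94.022 mm
Correction = (N/12)(d/30) = (11.9/12)(31/30) = 1.0247
PET = 94.022 × 1.0247 = 96.344 mm/month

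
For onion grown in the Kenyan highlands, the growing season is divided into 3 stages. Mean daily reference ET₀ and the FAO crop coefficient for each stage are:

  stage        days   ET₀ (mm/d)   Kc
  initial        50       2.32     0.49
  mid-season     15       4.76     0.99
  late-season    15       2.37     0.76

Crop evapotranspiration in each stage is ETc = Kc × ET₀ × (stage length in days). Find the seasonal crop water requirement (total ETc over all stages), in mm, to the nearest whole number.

155 mm

initial: 0.49 × 2.32 × 50 = 56.84 mm
mid-season: 0.99 × 4.76 × 15 = 70.69 mm
late-season: 0.76 × 2.37 × 15 = 27.02 mm
Seasonal total = 154.55 mm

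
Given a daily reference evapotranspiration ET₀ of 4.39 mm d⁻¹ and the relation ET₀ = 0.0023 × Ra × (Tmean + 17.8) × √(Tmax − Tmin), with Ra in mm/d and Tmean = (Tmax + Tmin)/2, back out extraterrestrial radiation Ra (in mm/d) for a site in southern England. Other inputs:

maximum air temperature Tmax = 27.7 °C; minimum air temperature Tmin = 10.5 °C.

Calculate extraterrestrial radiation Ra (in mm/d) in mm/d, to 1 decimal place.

12.5 mm/d

Tmean = 19.10 °C; √ΔT = 4.1473
Ra = ET₀ / [0.0023 × (Tmean+17.8) × √ΔT] = 4.39 / (0.0023 × 36.90 × 4.1473) = 12.472 mm/d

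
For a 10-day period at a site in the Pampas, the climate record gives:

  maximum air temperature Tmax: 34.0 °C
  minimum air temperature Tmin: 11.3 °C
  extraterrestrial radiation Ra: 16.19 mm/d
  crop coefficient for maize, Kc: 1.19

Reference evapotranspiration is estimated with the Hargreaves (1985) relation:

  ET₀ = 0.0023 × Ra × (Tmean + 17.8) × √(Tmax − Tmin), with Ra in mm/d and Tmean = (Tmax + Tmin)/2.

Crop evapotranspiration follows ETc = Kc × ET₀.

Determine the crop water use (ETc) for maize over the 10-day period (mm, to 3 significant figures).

Tmean = (34.0 + 11.3)/2 = 22.65 °C
ET₀ = 0.0023 × 16.19 × (22.65 + 17.8) × √22.7 = 0.0023 × 16.19 × 40.45 × 4.7645 = 7.1765 mm/d
ETc = Kc × ET₀ = 1.19 × 7.1765 = 8.5400 mm/d
Over 10 days: 8.5400 × 10 = 85.400 mm

85.4 mm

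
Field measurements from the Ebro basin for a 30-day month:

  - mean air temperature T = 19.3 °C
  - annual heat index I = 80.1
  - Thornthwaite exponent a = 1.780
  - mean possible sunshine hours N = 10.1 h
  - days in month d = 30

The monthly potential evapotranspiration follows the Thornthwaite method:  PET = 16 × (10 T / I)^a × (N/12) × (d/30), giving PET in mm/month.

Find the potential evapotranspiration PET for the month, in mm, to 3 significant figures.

64.4 mm

10T/I = 10 × 19.3 / 80.1 = 2.4095
(10T/I)^a = 2.4095^1.780 = 4.7844
Uncorrected PET = 16 × 4.7844 = 76.550 mm
Correction = (N/12)(d/30) = (10.1/12)(30/30) = 0.8417
PET = 76.550 × 0.8417 = 64.432 mm/month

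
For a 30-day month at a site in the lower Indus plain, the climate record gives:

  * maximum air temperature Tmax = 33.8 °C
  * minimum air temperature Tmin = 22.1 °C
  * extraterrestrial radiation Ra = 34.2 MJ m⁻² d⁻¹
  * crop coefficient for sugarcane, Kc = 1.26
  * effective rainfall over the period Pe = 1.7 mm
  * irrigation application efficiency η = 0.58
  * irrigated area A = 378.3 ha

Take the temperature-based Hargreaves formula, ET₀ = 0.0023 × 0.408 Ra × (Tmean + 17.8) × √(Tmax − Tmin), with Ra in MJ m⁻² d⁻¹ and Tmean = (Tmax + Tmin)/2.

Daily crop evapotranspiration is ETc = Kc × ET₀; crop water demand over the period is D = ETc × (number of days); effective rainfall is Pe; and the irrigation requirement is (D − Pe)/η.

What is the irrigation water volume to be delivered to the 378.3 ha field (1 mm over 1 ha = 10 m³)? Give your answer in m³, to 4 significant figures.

Tmean = (33.8 + 22.1)/2 = 27.95 °C
0.408 Ra = 0.408 × 34.2 = 13.9536 mm/d equivalent
ET₀ = 0.0023 × 13.9536 × (27.95 + 17.8) × √11.7 = 0.0023 × 13.9536 × 45.75 × 3.4205 = 5.0222 mm/d
ETc = Kc × ET₀ = 1.26 × 5.0222 = 6.3280 mm/d
Crop demand D = ETc × 30 d = 6.3280 × 30 = 189.840 mm
D − Pe = 189.840 − 1.7 = 188.140 mm
Gross irrigation = 188.140 / 0.58 = 324.379 mm
Volume = 324.379 mm × 378.3 ha × 10 = 1227125.8 m³

1227000 m³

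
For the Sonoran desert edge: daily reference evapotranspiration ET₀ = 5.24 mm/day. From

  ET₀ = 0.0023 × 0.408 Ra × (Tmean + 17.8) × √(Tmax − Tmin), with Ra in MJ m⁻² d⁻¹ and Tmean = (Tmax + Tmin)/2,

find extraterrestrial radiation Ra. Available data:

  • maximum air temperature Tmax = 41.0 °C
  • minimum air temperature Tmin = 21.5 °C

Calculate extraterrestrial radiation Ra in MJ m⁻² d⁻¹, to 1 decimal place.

Tmean = (41.0+21.5)/2 = 31.25 °C; ΔT = 19.5
Ra = ET₀ / [0.0023 × 0.408 × (Tmean+17.8) × √ΔT]
   = 5.24 / (0.0023 × 0.408 × 49.05 × 4.4159) = 25.780 MJ m⁻² d⁻¹

25.8 MJ m⁻² d⁻¹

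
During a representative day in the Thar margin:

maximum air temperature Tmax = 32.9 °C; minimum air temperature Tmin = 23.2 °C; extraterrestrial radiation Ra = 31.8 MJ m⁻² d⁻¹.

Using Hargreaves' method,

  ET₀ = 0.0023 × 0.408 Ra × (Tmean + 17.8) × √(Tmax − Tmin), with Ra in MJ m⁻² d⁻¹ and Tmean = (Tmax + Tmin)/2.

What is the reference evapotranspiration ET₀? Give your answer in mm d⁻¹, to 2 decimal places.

4.26 mm d⁻¹

Tmean = (32.9 + 23.2)/2 = 28.05 °C
0.408 Ra = 0.408 × 31.8 = 12.9744 mm/d equivalent
ET₀ = 0.0023 × 12.9744 × (28.05 + 17.8) × √9.7 = 0.0023 × 12.9744 × 45.85 × 3.1145 = 4.2613 mm/d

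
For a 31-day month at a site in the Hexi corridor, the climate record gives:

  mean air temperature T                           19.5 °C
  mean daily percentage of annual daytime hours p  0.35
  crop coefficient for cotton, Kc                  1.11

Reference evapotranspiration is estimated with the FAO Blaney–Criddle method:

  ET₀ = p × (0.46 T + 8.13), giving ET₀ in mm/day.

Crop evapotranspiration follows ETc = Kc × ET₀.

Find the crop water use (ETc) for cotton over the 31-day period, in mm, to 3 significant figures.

ET₀ = 0.35 × (0.46 × 19.5 + 8.13) = 0.35 × 17.100 = 5.9850 mm/d
ETc = Kc × ET₀ = 1.11 × 5.9850 = 6.6434 mm/d
Over 31 days: 6.6434 × 31 = 205.945 mm

206 mm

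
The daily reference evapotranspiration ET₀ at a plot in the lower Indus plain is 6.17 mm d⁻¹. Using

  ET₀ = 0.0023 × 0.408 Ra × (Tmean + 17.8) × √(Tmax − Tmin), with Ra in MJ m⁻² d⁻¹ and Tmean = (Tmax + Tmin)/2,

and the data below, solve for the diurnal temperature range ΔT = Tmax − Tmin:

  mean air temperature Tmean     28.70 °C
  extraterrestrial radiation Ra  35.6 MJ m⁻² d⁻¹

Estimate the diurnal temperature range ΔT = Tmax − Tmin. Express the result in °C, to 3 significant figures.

√ΔT = ET₀ / [0.0023 × 0.408 × Ra × (Tmean+17.8)] = 6.17 / (0.0023 × 14.5248 × 46.50) = 3.9719
ΔT = 3.9719² = 15.776 °C

15.8 °C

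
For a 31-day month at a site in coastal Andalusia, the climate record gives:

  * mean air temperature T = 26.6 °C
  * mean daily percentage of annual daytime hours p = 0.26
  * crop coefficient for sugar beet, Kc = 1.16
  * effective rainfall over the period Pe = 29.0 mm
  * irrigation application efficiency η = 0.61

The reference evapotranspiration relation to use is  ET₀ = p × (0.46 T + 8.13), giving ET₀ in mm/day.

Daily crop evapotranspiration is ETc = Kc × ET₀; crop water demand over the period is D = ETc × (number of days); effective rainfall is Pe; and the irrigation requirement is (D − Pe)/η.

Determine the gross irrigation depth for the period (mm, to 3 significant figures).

ET₀ = 0.26 × (0.46 × 26.6 + 8.13) = 0.26 × 20.366 = 5.2952 mm/d
ETc = Kc × ET₀ = 1.16 × 5.2952 = 6.1424 mm/d
Crop demand D = ETc × 31 d = 6.1424 × 31 = 190.414 mm
D − Pe = 190.414 − 29.0 = 161.414 mm
Gross irrigation = 161.414 / 0.61 = 264.613 mm

265 mm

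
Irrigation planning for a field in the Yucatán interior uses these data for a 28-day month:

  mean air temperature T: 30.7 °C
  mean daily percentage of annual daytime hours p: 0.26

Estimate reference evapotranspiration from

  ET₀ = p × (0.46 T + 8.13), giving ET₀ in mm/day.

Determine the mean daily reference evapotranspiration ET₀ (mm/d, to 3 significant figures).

5.79 mm/d

ET₀ = 0.26 × (0.46 × 30.7 + 8.13) = 0.26 × 22.252 = 5.7855 mm/d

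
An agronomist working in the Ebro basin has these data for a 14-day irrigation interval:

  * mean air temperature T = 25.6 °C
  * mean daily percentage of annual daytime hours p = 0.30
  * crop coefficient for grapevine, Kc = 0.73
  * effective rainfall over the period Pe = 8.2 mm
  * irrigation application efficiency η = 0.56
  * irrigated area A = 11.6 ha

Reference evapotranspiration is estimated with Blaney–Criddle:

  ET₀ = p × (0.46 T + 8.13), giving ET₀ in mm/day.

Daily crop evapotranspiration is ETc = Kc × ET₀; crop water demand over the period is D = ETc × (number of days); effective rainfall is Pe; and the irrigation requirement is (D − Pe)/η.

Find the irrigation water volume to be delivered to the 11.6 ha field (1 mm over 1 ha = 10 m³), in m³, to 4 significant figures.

ET₀ = 0.30 × (0.46 × 25.6 + 8.13) = 0.30 × 19.906 = 5.9718 mm/d
ETc = Kc × ET₀ = 0.73 × 5.9718 = 4.3594 mm/d
Crop demand D = ETc × 14 d = 4.3594 × 14 = 61.032 mm
D − Pe = 61.032 − 8.2 = 52.832 mm
Gross irrigation = 52.832 / 0.56 = 94.343 mm
Volume = 94.343 mm × 11.6 ha × 10 = 10943.8 m³

10940 m³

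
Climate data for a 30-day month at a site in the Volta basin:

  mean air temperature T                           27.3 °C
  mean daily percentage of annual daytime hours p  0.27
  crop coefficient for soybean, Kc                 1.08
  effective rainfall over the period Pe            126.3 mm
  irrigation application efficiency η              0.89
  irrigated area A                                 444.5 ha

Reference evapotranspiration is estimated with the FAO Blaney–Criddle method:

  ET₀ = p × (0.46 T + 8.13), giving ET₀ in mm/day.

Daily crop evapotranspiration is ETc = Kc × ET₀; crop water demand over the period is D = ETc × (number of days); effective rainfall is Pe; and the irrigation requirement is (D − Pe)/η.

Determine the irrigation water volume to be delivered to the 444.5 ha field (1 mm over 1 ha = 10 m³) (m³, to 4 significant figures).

ET₀ = 0.27 × (0.46 × 27.3 + 8.13) = 0.27 × 20.688 = 5.5858 mm/d
ETc = Kc × ET₀ = 1.08 × 5.5858 = 6.0327 mm/d
Crop demand D = ETc × 30 d = 6.0327 × 30 = 180.981 mm
D − Pe = 180.981 − 126.3 = 54.681 mm
Gross irrigation = 54.681 / 0.89 = 61.439 mm
Volume = 61.439 mm × 444.5 ha × 10 = 273096.4 m³

273100 m³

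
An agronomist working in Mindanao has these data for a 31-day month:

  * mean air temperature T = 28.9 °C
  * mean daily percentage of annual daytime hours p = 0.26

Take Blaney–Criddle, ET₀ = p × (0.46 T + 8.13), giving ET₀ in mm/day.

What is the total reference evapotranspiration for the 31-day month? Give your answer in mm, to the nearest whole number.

ET₀ = 0.26 × (0.46 × 28.9 + 8.13) = 0.26 × 21.424 = 5.5702 mm/d
Monthly total = 5.5702 × 31 = 172.676 mm

173 mm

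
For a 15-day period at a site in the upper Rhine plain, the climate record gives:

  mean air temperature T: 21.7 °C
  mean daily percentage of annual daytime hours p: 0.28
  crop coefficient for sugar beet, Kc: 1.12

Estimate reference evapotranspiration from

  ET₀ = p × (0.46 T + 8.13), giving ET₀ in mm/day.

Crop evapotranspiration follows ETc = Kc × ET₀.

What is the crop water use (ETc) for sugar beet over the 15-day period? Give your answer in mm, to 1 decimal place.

85.2 mm

ET₀ = 0.28 × (0.46 × 21.7 + 8.13) = 0.28 × 18.112 = 5.0714 mm/d
ETc = Kc × ET₀ = 1.12 × 5.0714 = 5.6800 mm/d
Over 15 days: 5.6800 × 15 = 85.200 mm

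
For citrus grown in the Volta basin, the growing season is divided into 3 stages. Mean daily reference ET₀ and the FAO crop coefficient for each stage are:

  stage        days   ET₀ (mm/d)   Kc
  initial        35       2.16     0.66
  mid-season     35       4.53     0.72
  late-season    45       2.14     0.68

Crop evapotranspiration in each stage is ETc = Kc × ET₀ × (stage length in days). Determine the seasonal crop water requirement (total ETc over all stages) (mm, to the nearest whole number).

230 mm

initial: 0.66 × 2.16 × 35 = 49.90 mm
mid-season: 0.72 × 4.53 × 35 = 114.16 mm
late-season: 0.68 × 2.14 × 45 = 65.48 mm
Seasonal total = 229.54 mm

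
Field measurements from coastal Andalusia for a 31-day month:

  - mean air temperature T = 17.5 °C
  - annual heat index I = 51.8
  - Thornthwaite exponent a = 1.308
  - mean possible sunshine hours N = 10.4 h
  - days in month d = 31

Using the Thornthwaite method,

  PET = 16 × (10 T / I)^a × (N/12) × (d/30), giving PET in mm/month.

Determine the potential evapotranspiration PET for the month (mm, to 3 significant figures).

10T/I = 10 × 17.5 / 51.8 = 3.3784
(10T/I)^a = 3.3784^1.308 = 4.9153
Uncorrected PET = 16 × 4.9153 = 78.645 mm
Correction = (N/12)(d/30) = (10.4/12)(31/30) = 0.8956
PET = 78.645 × 0.8956 = 70.434 mm/month

70.4 mm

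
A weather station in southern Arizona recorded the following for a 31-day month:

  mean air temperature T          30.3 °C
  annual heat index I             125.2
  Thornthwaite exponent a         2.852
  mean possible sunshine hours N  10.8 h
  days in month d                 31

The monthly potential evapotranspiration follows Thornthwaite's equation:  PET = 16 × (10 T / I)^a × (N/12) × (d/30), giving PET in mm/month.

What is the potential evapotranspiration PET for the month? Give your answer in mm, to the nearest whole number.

185 mm

10T/I = 10 × 30.3 / 125.2 = 2.4201
(10T/I)^a = 2.4201^2.852 = 12.4363
Uncorrected PET = 16 × 12.4363 = 198.981 mm
Correction = (N/12)(d/30) = (10.8/12)(31/30) = 0.9300
PET = 198.981 × 0.9300 = 185.052 mm/month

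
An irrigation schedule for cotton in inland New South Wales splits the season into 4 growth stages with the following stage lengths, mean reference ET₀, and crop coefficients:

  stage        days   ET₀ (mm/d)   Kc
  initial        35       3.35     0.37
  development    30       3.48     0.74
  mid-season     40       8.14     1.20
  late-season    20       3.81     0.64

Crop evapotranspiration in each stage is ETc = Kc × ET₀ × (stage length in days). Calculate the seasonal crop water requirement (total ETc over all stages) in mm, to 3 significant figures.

560 mm

initial: 0.37 × 3.35 × 35 = 43.38 mm
development: 0.74 × 3.48 × 30 = 77.26 mm
mid-season: 1.20 × 8.14 × 40 = 390.72 mm
late-season: 0.64 × 3.81 × 20 = 48.77 mm
Seasonal total = 560.13 mm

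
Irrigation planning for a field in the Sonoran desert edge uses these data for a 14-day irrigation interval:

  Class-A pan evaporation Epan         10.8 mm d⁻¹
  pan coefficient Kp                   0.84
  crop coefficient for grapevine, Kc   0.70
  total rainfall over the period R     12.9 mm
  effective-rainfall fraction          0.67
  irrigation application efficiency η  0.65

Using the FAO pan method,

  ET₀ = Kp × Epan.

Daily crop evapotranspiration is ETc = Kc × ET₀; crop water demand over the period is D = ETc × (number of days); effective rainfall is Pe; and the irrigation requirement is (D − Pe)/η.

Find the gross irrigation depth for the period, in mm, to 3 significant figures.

ET₀ = 0.84 × 10.8 = 9.0720 mm/d
ETc = Kc × ET₀ = 0.70 × 9.0720 = 6.3504 mm/d
Crop demand D = ETc × 14 d = 6.3504 × 14 = 88.906 mm
Pe = 0.67 × 12.9 = 8.643 mm
D − Pe = 88.906 − 8.643 = 80.263 mm
Gross irrigation = 80.263 / 0.65 = 123.482 mm

123 mm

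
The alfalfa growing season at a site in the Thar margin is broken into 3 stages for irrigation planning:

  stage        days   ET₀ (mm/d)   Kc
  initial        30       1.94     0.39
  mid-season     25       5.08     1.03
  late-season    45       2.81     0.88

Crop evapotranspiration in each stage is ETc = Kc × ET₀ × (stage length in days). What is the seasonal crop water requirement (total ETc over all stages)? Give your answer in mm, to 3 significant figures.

265 mm

initial: 0.39 × 1.94 × 30 = 22.70 mm
mid-season: 1.03 × 5.08 × 25 = 130.81 mm
late-season: 0.88 × 2.81 × 45 = 111.28 mm
Seasonal total = 264.79 mm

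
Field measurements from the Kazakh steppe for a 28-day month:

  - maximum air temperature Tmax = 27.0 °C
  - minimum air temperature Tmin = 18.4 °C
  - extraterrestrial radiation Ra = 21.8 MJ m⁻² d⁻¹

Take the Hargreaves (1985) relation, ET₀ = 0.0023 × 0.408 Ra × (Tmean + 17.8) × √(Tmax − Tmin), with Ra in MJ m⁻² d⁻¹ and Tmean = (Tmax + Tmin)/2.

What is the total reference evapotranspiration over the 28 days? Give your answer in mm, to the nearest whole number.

Tmean = (27.0 + 18.4)/2 = 22.70 °C
0.408 Ra = 0.408 × 21.8 = 8.8944 mm/d equivalent
ET₀ = 0.0023 × 8.8944 × (22.70 + 17.8) × √8.6 = 0.0023 × 8.8944 × 40.50 × 2.9326 = 2.4297 mm/d
Over 28 days: 2.4297 × 28 = 68.032 mm

68 mm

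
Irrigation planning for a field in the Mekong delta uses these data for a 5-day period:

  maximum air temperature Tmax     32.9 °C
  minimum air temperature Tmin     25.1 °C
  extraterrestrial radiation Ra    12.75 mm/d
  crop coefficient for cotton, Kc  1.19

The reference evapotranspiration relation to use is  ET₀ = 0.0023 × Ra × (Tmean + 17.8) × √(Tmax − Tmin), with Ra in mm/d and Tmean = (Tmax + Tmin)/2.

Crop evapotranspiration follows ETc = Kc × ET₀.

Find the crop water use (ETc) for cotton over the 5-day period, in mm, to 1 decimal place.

Tmean = (32.9 + 25.1)/2 = 29.00 °C
ET₀ = 0.0023 × 12.75 × (29.00 + 17.8) × √7.8 = 0.0023 × 12.75 × 46.80 × 2.7928 = 3.8329 mm/d
ETc = Kc × ET₀ = 1.19 × 3.8329 = 4.5612 mm/d
Over 5 days: 4.5612 × 5 = 22.806 mm

22.8 mm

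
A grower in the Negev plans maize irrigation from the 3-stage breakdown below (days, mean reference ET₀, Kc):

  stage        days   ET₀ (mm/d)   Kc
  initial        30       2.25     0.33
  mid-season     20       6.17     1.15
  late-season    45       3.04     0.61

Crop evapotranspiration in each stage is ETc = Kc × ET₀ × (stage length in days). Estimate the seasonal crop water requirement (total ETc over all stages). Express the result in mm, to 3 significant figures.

248 mm

initial: 0.33 × 2.25 × 30 = 22.28 mm
mid-season: 1.15 × 6.17 × 20 = 141.91 mm
late-season: 0.61 × 3.04 × 45 = 83.45 mm
Seasonal total = 247.64 mm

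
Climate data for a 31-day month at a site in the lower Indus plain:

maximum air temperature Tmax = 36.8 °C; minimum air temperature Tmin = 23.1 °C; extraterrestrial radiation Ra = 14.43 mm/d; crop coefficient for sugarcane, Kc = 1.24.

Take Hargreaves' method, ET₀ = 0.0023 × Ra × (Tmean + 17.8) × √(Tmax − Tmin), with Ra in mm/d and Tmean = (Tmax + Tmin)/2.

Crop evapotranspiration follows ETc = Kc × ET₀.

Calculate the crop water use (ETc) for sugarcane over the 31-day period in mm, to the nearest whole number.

Tmean = (36.8 + 23.1)/2 = 29.95 °C
ET₀ = 0.0023 × 14.43 × (29.95 + 17.8) × √13.7 = 0.0023 × 14.43 × 47.75 × 3.7014 = 5.8659 mm/d
ETc = Kc × ET₀ = 1.24 × 5.8659 = 7.2737 mm/d
Over 31 days: 7.2737 × 31 = 225.485 mm

225 mm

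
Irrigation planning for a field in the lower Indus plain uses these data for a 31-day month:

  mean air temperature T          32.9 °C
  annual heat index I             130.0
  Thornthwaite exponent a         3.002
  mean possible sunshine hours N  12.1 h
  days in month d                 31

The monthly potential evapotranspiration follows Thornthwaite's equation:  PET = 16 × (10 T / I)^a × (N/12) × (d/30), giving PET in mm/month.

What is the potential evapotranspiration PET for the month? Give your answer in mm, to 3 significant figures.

10T/I = 10 × 32.9 / 130.0 = 2.5308
(10T/I)^a = 2.5308^3.002 = 16.2398
Uncorrected PET = 16 × 16.2398 = 259.837 mm
Correction = (N/12)(d/30) = (12.1/12)(31/30) = 1.0419
PET = 259.837 × 1.0419 = 270.724 mm/month

271 mm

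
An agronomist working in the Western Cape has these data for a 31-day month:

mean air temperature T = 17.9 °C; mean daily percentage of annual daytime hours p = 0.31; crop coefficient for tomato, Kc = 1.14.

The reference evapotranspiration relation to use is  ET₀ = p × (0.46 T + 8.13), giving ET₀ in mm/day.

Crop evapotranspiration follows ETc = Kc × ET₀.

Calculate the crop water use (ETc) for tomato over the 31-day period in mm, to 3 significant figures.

ET₀ = 0.31 × (0.46 × 17.9 + 8.13) = 0.31 × 16.364 = 5.0728 mm/d
ETc = Kc × ET₀ = 1.14 × 5.0728 = 5.7830 mm/d
Over 31 days: 5.7830 × 31 = 179.273 mm

179 mm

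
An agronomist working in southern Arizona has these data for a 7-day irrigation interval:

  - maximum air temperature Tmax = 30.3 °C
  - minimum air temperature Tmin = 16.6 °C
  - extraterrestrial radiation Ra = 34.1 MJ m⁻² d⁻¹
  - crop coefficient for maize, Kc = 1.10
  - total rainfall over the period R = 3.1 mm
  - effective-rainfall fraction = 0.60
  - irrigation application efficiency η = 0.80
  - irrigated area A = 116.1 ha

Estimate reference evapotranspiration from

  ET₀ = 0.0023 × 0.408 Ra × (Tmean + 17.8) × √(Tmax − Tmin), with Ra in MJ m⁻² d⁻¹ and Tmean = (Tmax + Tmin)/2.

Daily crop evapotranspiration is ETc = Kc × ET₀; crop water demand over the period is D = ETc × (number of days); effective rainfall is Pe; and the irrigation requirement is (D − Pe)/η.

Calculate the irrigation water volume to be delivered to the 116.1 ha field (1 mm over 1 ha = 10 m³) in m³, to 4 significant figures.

51900 m³

Tmean = (30.3 + 16.6)/2 = 23.45 °C
0.408 Ra = 0.408 × 34.1 = 13.9128 mm/d equivalent
ET₀ = 0.0023 × 13.9128 × (23.45 + 17.8) × √13.7 = 0.0023 × 13.9128 × 41.25 × 3.7014 = 4.8858 mm/d
ETc = Kc × ET₀ = 1.10 × 4.8858 = 5.3744 mm/d
Crop demand D = ETc × 7 d = 5.3744 × 7 = 37.621 mm
Pe = 0.60 × 3.1 = 1.860 mm
D − Pe = 37.621 − 1.860 = 35.761 mm
Gross irrigation = 35.761 / 0.80 = 44.701 mm
Volume = 44.701 mm × 116.1 ha × 10 = 51897.9 m³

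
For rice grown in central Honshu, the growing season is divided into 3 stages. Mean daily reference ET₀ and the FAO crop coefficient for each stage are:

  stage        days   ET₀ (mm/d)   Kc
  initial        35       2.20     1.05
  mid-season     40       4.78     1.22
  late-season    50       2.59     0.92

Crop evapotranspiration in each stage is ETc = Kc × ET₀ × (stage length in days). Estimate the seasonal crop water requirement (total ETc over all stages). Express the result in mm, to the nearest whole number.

initial: 1.05 × 2.20 × 35 = 80.85 mm
mid-season: 1.22 × 4.78 × 40 = 233.26 mm
late-season: 0.92 × 2.59 × 50 = 119.14 mm
Seasonal total = 433.25 mm

433 mm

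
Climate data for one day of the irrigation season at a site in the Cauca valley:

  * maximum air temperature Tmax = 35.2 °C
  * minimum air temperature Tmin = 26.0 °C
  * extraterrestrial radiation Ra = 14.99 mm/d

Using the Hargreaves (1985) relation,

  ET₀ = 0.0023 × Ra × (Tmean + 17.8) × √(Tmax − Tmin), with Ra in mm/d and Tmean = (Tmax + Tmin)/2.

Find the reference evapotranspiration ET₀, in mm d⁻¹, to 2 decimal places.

5.06 mm d⁻¹

Tmean = (35.2 + 26.0)/2 = 30.60 °C
ET₀ = 0.0023 × 14.99 × (30.60 + 17.8) × √9.2 = 0.0023 × 14.99 × 48.40 × 3.0332 = 5.0615 mm/d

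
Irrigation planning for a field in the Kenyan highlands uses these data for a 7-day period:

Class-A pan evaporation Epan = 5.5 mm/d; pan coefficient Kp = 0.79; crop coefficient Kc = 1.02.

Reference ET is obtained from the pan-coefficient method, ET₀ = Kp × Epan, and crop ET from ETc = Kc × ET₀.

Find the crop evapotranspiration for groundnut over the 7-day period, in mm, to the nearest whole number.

ET₀ = 0.79 × 5.5 = 4.3450 mm/d
ETc = Kc × ET₀ = 1.02 × 4.3450 = 4.4319 mm/d
Over 7 days: 4.4319 × 7 = 31.023 mm

31 mm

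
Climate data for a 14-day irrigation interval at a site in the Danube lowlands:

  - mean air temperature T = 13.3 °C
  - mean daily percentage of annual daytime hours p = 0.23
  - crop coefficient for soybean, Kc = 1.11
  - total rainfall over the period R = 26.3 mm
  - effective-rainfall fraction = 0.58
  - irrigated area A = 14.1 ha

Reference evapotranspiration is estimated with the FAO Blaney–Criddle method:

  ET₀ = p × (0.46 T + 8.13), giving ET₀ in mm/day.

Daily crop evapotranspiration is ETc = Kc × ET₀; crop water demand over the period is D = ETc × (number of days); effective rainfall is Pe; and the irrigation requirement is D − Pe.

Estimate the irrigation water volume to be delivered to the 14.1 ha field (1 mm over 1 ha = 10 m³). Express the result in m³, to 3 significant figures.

5030 m³

ET₀ = 0.23 × (0.46 × 13.3 + 8.13) = 0.23 × 14.248 = 3.2770 mm/d
ETc = Kc × ET₀ = 1.11 × 3.2770 = 3.6375 mm/d
Crop demand D = ETc × 14 d = 3.6375 × 14 = 50.925 mm
Pe = 0.58 × 26.3 = 15.254 mm
D − Pe = 50.925 − 15.254 = 35.671 mm
Volume = 35.671 mm × 14.1 ha × 10 = 5029.6 m³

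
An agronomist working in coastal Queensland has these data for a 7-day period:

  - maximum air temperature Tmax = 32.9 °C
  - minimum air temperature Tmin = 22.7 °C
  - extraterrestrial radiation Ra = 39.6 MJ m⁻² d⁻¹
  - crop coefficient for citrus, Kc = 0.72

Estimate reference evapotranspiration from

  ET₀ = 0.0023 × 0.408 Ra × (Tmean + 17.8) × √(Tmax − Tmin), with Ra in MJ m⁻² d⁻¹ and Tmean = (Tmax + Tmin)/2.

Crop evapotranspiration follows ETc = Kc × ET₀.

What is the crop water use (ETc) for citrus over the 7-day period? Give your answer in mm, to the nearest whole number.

27 mm

Tmean = (32.9 + 22.7)/2 = 27.80 °C
0.408 Ra = 0.408 × 39.6 = 16.1568 mm/d equivalent
ET₀ = 0.0023 × 16.1568 × (27.80 + 17.8) × √10.2 = 0.0023 × 16.1568 × 45.60 × 3.1937 = 5.4118 mm/d
ETc = Kc × ET₀ = 0.72 × 5.4118 = 3.8965 mm/d
Over 7 days: 3.8965 × 7 = 27.276 mm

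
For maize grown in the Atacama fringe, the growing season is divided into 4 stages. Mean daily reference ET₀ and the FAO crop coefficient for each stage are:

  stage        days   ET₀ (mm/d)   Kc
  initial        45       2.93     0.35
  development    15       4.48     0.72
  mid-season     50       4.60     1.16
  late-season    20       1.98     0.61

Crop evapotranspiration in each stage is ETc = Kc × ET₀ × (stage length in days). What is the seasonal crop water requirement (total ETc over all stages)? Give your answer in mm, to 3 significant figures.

385 mm

initial: 0.35 × 2.93 × 45 = 46.15 mm
development: 0.72 × 4.48 × 15 = 48.38 mm
mid-season: 1.16 × 4.60 × 50 = 266.80 mm
late-season: 0.61 × 1.98 × 20 = 24.16 mm
Seasonal total = 385.49 mm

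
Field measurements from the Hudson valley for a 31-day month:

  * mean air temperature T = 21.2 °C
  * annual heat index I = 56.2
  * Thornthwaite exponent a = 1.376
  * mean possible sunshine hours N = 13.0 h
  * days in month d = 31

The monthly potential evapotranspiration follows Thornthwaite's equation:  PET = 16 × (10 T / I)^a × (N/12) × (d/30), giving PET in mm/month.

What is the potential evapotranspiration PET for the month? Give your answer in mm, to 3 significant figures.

111 mm

10T/I = 10 × 21.2 / 56.2 = 3.7722
(10T/I)^a = 3.7722^1.376 = 6.2143
Uncorrected PET = 16 × 6.2143 = 99.429 mm
Correction = (N/12)(d/30) = (13.0/12)(31/30) = 1.1194
PET = 99.429 × 1.1194 = 111.301 mm/month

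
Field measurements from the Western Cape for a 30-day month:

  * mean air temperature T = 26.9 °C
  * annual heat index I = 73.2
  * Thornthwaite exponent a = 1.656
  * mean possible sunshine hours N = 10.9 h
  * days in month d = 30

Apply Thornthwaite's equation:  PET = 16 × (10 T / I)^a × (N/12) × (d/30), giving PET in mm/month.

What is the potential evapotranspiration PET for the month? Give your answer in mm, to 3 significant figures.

125 mm

10T/I = 10 × 26.9 / 73.2 = 3.6749
(10T/I)^a = 3.6749^1.656 = 8.6307
Uncorrected PET = 16 × 8.6307 = 138.091 mm
Correction = (N/12)(d/30) = (10.9/12)(30/30) = 0.9083
PET = 138.091 × 0.9083 = 125.428 mm/month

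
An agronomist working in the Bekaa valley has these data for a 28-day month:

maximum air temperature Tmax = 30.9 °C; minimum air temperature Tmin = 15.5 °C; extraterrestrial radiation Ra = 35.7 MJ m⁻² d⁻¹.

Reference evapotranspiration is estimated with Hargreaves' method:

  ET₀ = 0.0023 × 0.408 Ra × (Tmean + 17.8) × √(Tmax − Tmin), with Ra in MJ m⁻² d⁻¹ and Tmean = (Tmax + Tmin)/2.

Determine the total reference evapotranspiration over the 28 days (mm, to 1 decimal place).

150.9 mm

Tmean = (30.9 + 15.5)/2 = 23.20 °C
0.408 Ra = 0.408 × 35.7 = 14.5656 mm/d equivalent
ET₀ = 0.0023 × 14.5656 × (23.20 + 17.8) × √15.4 = 0.0023 × 14.5656 × 41.00 × 3.9243 = 5.3902 mm/d
Over 28 days: 5.3902 × 28 = 150.926 mm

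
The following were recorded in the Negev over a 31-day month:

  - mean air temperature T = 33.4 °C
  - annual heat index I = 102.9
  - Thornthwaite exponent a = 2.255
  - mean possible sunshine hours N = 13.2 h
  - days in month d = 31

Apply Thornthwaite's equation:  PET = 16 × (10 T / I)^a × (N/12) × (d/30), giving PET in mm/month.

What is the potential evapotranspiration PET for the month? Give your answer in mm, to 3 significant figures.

259 mm

10T/I = 10 × 33.4 / 102.9 = 3.2459
(10T/I)^a = 3.2459^2.255 = 14.2253
Uncorrected PET = 16 × 14.2253 = 227.605 mm
Correction = (N/12)(d/30) = (13.2/12)(31/30) = 1.1367
PET = 227.605 × 1.1367 = 258.719 mm/month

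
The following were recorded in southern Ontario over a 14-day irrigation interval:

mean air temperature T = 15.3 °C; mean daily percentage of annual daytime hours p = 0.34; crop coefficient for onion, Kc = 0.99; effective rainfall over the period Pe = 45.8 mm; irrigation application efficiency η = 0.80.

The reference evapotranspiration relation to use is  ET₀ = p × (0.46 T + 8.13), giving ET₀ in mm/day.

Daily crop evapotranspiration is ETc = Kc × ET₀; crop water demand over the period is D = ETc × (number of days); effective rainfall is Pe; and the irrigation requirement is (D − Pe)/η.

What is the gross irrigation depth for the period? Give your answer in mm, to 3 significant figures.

32.1 mm

ET₀ = 0.34 × (0.46 × 15.3 + 8.13) = 0.34 × 15.168 = 5.1571 mm/d
ETc = Kc × ET₀ = 0.99 × 5.1571 = 5.1055 mm/d
Crop demand D = ETc × 14 d = 5.1055 × 14 = 71.477 mm
D − Pe = 71.477 − 45.8 = 25.677 mm
Gross irrigation = 25.677 / 0.80 = 32.096 mm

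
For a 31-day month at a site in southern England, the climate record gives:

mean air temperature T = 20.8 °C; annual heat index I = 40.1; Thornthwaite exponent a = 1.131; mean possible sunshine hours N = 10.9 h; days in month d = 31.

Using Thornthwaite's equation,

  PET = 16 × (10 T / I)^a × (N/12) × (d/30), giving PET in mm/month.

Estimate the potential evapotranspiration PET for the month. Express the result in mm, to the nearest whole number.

10T/I = 10 × 20.8 / 40.1 = 5.1870
(10T/I)^a = 5.1870^1.131 = 6.4353
Uncorrected PET = 16 × 6.4353 = 102.965 mm
Correction = (N/12)(d/30) = (10.9/12)(31/30) = 0.9386
PET = 102.965 × 0.9386 = 96.643 mm/month

97 mm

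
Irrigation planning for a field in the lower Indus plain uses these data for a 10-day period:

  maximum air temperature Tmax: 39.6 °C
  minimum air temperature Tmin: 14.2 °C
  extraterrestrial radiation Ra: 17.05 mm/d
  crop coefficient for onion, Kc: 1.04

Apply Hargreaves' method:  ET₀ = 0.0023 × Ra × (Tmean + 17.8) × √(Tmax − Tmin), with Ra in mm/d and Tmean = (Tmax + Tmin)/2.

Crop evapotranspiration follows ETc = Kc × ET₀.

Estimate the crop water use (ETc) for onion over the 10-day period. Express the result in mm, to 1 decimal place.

91.9 mm

Tmean = (39.6 + 14.2)/2 = 26.90 °C
ET₀ = 0.0023 × 17.05 × (26.90 + 17.8) × √25.4 = 0.0023 × 17.05 × 44.70 × 5.0398 = 8.8343 mm/d
ETc = Kc × ET₀ = 1.04 × 8.8343 = 9.1877 mm/d
Over 10 days: 9.1877 × 10 = 91.877 mm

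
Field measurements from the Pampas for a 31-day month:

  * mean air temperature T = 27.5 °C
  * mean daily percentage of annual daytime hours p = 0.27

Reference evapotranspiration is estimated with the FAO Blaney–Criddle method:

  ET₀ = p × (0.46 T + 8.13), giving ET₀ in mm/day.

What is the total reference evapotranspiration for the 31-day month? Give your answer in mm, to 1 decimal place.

173.9 mm

ET₀ = 0.27 × (0.46 × 27.5 + 8.13) = 0.27 × 20.780 = 5.6106 mm/d
Monthly total = 5.6106 × 31 = 173.929 mm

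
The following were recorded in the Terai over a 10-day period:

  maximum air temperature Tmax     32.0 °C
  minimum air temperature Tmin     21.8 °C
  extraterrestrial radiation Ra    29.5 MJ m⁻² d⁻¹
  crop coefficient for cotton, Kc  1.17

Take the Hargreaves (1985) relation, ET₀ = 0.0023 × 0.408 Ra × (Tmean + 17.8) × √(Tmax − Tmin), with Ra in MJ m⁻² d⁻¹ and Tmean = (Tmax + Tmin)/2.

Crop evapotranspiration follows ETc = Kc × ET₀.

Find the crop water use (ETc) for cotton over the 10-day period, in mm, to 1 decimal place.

46.2 mm

Tmean = (32.0 + 21.8)/2 = 26.90 °C
0.408 Ra = 0.408 × 29.5 = 12.0360 mm/d equivalent
ET₀ = 0.0023 × 12.0360 × (26.90 + 17.8) × √10.2 = 0.0023 × 12.0360 × 44.70 × 3.1937 = 3.9520 mm/d
ETc = Kc × ET₀ = 1.17 × 3.9520 = 4.6238 mm/d
Over 10 days: 4.6238 × 10 = 46.238 mm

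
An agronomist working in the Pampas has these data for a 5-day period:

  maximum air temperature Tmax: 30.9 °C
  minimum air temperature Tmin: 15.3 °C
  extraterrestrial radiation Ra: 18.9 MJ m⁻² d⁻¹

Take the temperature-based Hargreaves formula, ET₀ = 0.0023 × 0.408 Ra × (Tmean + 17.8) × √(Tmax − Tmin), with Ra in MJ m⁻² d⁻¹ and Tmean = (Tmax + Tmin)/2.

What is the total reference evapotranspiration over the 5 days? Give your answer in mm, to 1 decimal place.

Tmean = (30.9 + 15.3)/2 = 23.10 °C
0.408 Ra = 0.408 × 18.9 = 7.7112 mm/d equivalent
ET₀ = 0.0023 × 7.7112 × (23.10 + 17.8) × √15.6 = 0.0023 × 7.7112 × 40.90 × 3.9497 = 2.8651 mm/d
Over 5 days: 2.8651 × 5 = 14.326 mm

14.3 mm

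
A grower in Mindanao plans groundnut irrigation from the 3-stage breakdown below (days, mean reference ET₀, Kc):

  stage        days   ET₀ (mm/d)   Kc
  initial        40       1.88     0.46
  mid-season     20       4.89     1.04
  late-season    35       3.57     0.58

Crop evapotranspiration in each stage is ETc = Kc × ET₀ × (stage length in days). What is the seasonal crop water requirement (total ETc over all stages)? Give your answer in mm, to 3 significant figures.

209 mm

initial: 0.46 × 1.88 × 40 = 34.59 mm
mid-season: 1.04 × 4.89 × 20 = 101.71 mm
late-season: 0.58 × 3.57 × 35 = 72.47 mm
Seasonal total = 208.77 mm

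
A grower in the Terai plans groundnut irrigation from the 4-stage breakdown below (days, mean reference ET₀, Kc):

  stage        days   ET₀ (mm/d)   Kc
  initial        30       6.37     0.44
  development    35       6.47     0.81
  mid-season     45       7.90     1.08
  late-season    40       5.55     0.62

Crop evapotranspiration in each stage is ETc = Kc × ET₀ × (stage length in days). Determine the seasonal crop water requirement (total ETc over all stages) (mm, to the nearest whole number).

789 mm

initial: 0.44 × 6.37 × 30 = 84.08 mm
development: 0.81 × 6.47 × 35 = 183.42 mm
mid-season: 1.08 × 7.90 × 45 = 383.94 mm
late-season: 0.62 × 5.55 × 40 = 137.64 mm
Seasonal total = 789.08 mm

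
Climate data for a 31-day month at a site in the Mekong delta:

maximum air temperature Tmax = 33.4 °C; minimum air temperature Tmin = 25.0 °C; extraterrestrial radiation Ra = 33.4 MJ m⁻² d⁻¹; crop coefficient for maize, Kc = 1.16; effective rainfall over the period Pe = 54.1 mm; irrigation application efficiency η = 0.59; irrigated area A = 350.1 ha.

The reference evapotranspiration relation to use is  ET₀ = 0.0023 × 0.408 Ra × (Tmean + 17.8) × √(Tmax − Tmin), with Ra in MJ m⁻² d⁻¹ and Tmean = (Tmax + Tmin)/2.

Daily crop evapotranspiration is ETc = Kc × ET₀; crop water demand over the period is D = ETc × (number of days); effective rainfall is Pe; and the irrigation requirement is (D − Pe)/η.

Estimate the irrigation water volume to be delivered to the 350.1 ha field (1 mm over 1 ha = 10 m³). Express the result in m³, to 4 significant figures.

590000 m³

Tmean = (33.4 + 25.0)/2 = 29.20 °C
0.408 Ra = 0.408 × 33.4 = 13.6272 mm/d equivalent
ET₀ = 0.0023 × 13.6272 × (29.20 + 17.8) × √8.4 = 0.0023 × 13.6272 × 47.00 × 2.8983 = 4.2695 mm/d
ETc = Kc × ET₀ = 1.16 × 4.2695 = 4.9526 mm/d
Crop demand D = ETc × 31 d = 4.9526 × 31 = 153.531 mm
D − Pe = 153.531 − 54.1 = 99.431 mm
Gross irrigation = 99.431 / 0.59 = 168.527 mm
Volume = 168.527 mm × 350.1 ha × 10 = 590013.0 m³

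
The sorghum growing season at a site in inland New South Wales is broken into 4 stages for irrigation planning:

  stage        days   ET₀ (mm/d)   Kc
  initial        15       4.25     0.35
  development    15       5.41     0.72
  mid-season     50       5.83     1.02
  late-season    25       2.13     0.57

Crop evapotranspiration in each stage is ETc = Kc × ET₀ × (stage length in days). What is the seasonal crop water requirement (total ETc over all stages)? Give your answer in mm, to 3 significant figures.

408 mm

initial: 0.35 × 4.25 × 15 = 22.31 mm
development: 0.72 × 5.41 × 15 = 58.43 mm
mid-season: 1.02 × 5.83 × 50 = 297.33 mm
late-season: 0.57 × 2.13 × 25 = 30.35 mm
Seasonal total = 408.42 mm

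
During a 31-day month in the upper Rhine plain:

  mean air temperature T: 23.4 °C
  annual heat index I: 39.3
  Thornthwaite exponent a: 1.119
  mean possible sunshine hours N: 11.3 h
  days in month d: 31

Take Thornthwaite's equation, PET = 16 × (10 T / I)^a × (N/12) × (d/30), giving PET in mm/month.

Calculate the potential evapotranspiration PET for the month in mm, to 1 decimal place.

10T/I = 10 × 23.4 / 39.3 = 5.9542
(10T/I)^a = 5.9542^1.119 = 7.3625
Uncorrected PET = 16 × 7.3625 = 117.800 mm
Correction = (N/12)(d/30) = (11.3/12)(31/30) = 0.9731
PET = 117.800 × 0.9731 = 114.631 mm/month

114.6 mm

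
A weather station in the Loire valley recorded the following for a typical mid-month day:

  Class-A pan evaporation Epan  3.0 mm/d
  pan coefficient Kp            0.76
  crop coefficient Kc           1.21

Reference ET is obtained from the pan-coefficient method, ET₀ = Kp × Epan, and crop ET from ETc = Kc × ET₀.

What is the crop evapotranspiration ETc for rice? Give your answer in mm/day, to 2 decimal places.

2.76 mm/day

ET₀ = 0.76 × 3.0 = 2.2800 mm/d
ETc = Kc × ET₀ = 1.21 × 2.2800 = 2.7588 mm/d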